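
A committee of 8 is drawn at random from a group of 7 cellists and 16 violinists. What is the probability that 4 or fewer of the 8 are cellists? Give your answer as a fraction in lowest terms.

There are C(23,8) = 490314 ways to choose the 8.
Favorable selections (4 or fewer cellists): C(7,0)·C(16,8) + C(7,1)·C(16,7) + C(7,2)·C(16,6) + C(7,3)·C(16,5) + C(7,4)·C(16,4) = 12870 + 80080 + 168168 + 152880 + 63700 = 477698.
Probability = 477698/490314 = 12571/12903.

12571/12903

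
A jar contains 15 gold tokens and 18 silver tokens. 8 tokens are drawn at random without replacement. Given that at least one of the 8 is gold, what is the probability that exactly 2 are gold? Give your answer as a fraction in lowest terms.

Work in counts. Selections with at least one gold: C(33,8) − C(18,8) = 13884156 − 43758 = 13840398.
Of those, selections where exactly 2 are gold: C(15,2)·C(18,6) = 105·18564 = 1949220.
Conditional probability = 1949220/13840398 = 8330/59147.

8330/59147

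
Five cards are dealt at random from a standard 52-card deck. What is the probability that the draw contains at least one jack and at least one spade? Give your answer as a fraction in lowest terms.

229297/866320

There are C(52,5) = 2598960 possible draws.
By inclusion-exclusion on the complements, draws missing all jacks or all spades: C(48,5) + C(39,5) − C(36,5) = 1712304 + 575757 − 376992 = 1911069.
So draws with at least one of each: 2598960 − 1911069 = 687891, probability 687891/2598960 = 229297/866320.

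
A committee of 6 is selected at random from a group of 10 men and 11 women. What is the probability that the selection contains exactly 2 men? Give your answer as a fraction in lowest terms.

2475/9044

The sample space is all 6-subsets of the 21: C(21,6) = 54264.
Selections with exactly 2 men: choose 2 of the 10 men and 4 of the 11 women, C(10,2)·C(11,4) = 45·330 = 14850.
Probability = 14850/54264 = 2475/9044.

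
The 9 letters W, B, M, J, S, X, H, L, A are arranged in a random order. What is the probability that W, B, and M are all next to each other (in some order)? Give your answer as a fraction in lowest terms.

There are 9! = 362880 arrangements.
Treat the three as one block: 7! placements × 3! orders within the block = 5040·6 = 30240.
Probability = 30240/362880 = 1/12.

1/12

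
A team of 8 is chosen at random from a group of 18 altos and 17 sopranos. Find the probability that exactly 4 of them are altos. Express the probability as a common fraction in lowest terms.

There are C(35,8) = 23535820 ways to choose 8 from 35.
Selections with exactly 4 altos: choose 4 of the 18 altos and 4 of the 17 sopranos, C(18,4)·C(17,4) = 3060·2380 = 7282800.
Probability = 7282800/23535820 = 3060/9889.

3060/9889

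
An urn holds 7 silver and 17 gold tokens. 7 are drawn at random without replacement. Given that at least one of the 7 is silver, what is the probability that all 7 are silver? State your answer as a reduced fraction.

Work in counts. Selections with at least one silver: C(24,7) − C(17,7) = 346104 − 19448 = 326656.
Of those, selections where all 7 are silver: C(7,7) = 1.
Conditional probability = 1/326656.

1/326656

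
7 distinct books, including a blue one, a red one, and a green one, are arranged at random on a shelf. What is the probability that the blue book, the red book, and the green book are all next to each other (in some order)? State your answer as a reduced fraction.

There are 7! = 5040 arrangements.
Treat the three as one block: 5! placements × 3! orders within the block = 120·6 = 720.
Probability = 720/5040 = 1/7.

1/7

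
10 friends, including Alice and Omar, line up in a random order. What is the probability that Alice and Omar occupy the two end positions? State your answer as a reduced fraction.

There are 10! = 3628800 arrangements.
Place Alice and Omar at the ends in 2 ways, arrange the remaining 8 in 8! = 40320 ways: 2·40320 = 80640.
Probability = 80640/3628800 = 1/45.

1/45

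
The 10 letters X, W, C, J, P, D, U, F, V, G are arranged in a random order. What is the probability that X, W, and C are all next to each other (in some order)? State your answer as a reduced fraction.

1/15

There are 10! = 3628800 arrangements.
Treat the three as one block: 8! placements × 3! orders within the block = 40320·6 = 241920.
Probability = 241920/3628800 = 1/15.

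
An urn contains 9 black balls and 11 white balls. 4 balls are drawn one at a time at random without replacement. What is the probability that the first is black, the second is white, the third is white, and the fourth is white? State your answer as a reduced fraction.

Multiply the conditional probabilities at each draw: 9/20 · 11/19 · 10/18 · 9/17 = 8910/116280 = 99/1292.

99/1292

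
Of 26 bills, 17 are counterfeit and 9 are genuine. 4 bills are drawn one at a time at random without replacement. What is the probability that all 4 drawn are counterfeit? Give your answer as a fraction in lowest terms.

238/1495

Multiply the conditional probabilities at each draw: 17/26 · 16/25 · 15/24 · 14/23 = 57120/358800 = 238/1495.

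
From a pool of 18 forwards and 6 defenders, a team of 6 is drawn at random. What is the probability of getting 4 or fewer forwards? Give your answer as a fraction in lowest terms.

2308/4807

There are C(24,6) = 134596 ways to choose the 6.
Favorable selections (4 or fewer forwards): C(18,0)·C(6,6) + C(18,1)·C(6,5) + C(18,2)·C(6,4) + C(18,3)·C(6,3) + C(18,4)·C(6,2) = 1 + 108 + 2295 + 16320 + 45900 = 64624.
Probability = 64624/134596 = 2308/4807.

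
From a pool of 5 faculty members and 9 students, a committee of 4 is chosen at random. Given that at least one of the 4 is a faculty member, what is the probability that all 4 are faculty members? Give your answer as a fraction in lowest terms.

1/175

Work in counts. Selections with at least one faculty member: C(14,4) − C(9,4) = 1001 − 126 = 875.
Of those, selections where all 4 are faculty members: C(5,4) = 5.
Conditional probability = 5/875 = 1/175.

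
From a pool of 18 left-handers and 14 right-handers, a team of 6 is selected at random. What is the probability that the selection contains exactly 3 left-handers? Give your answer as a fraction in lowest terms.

884/2697

There are C(32,6) = 906192 ways to choose 6 from 32.
Selections with exactly 3 left-handers: choose 3 of the 18 left-handers and 3 of the 14 right-handers, C(18,3)·C(14,3) = 816·364 = 297024.
Probability = 297024/906192 = 884/2697.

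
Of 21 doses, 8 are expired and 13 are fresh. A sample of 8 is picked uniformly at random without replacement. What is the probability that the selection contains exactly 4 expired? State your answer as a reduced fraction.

715/2907

Total number of selections: C(21,8) = 203490.
Selections with exactly 4 expired: choose 4 of the 8 expired and 4 of the 13 fresh, C(8,4)·C(13,4) = 70·715 = 50050.
Probability = 50050/203490 = 715/2907.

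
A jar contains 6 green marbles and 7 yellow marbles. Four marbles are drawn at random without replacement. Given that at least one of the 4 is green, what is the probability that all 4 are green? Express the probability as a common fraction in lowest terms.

3/136

Work in counts. Selections with at least one green: C(13,4) − C(7,4) = 715 − 35 = 680.
Of those, selections where all 4 are green: C(6,4) = 15.
Conditional probability = 15/680 = 3/136.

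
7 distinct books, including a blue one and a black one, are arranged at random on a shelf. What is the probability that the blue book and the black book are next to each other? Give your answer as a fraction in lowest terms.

There are 7! = 5040 arrangements.
Treat the blue book and the black book as a block: 6! arrangements of the blocks × 2 orders within the block = 2·720 = 1440.
Probability = 1440/5040 = 2/7.

2/7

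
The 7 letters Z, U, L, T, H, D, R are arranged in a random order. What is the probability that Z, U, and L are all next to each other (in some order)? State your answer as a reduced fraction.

1/7

There are 7! = 5040 arrangements.
Treat the three as one block: 5! placements × 3! orders within the block = 120·6 = 720.
Probability = 720/5040 = 1/7.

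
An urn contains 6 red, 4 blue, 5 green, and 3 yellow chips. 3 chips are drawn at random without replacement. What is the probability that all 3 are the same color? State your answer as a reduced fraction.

35/816

There are C(18,3) = 816 ways to draw 3 chips.
All same color: C(6,3) + C(4,3) + C(5,3) + C(3,3) = 20 + 4 + 10 + 1 = 35.
Probability = 35/816.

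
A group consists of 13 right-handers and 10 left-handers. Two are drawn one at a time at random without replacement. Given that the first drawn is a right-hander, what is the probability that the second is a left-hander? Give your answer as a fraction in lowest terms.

5/11

After removing one right-hander, 22 remain: 12 right-handers and 10 left-handers.
So the probability the next is a left-hander is 10/22 = 5/11.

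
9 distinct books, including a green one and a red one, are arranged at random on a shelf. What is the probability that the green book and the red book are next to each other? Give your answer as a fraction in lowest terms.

2/9

There are 9! = 362880 arrangements.
Treat the green book and the red book as a block: 8! arrangements of the blocks × 2 orders within the block = 2·40320 = 80640.
Probability = 80640/362880 = 2/9.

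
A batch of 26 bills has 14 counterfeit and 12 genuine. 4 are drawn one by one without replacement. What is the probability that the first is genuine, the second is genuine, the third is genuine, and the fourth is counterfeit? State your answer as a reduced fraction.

77/1495

Multiply the conditional probabilities at each draw: 12/26 · 11/25 · 10/24 · 14/23 = 18480/358800 = 77/1495.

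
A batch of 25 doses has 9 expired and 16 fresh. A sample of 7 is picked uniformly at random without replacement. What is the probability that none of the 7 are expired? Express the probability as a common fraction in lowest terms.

52/2185

There are C(25,7) = 480700 possible selections.
Selections with no expired (all fresh): C(16,7) = 11440.
Probability = 11440/480700 = 52/2185.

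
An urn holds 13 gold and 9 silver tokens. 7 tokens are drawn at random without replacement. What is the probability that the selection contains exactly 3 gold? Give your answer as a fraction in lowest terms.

273/1292

There are C(22,7) = 170544 ways to choose 7 from 22.
Selections with exactly 3 gold: choose 3 of the 13 gold and 4 of the 9 silver, C(13,3)·C(9,4) = 286·126 = 36036.
Probability = 36036/170544 = 273/1292.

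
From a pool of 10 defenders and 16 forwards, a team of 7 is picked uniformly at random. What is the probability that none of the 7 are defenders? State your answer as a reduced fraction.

2/115

There are C(26,7) = 657800 possible selections.
Selections with no defenders (all forwards): C(16,7) = 11440.
Probability = 11440/657800 = 2/115.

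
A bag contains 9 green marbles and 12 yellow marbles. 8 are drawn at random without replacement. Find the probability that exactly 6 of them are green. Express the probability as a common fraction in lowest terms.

Total number of selections: C(21,8) = 203490.
Selections with exactly 6 green: choose 6 of the 9 green and 2 of the 12 yellow, C(9,6)·C(12,2) = 84·66 = 5544.
Probability = 5544/203490 = 44/1615.

44/1615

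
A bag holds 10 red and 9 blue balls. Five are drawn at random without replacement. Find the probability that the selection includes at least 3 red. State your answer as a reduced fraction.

There are C(19,5) = 11628 ways to choose the 5.
Favorable selections (at least 3 red): C(10,3)·C(9,2) + C(10,4)·C(9,1) + C(10,5)·C(9,0) = 4320 + 1890 + 252 = 6462.
Probability = 6462/11628 = 359/646.

359/646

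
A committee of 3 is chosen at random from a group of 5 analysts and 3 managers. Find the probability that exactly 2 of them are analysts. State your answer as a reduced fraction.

There are C(8,3) = 56 ways to choose 3 from 8.
Selections with exactly 2 analysts: choose 2 of the 5 analysts and 1 of the 3 managers, C(5,2)·C(3,1) = 10·3 = 30.
Probability = 30/56 = 15/28.

15/28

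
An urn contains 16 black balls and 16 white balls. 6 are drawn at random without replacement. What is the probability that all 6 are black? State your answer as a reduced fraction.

There are C(32,6) = 906192 possible selections.
Selections with all black: C(16,6) = 8008.
Probability = 8008/906192 = 143/16182.

143/16182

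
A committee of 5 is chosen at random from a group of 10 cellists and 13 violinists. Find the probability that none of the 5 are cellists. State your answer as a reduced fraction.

117/3059

There are C(23,5) = 33649 possible selections.
Selections with no cellists (all violinists): C(13,5) = 1287.
Probability = 1287/33649 = 117/3059.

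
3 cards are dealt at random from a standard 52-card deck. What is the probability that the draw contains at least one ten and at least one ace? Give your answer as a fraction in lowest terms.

There are C(52,3) = 22100 possible draws.
By inclusion-exclusion on the complements, draws missing all tens or all aces: C(48,3) + C(48,3) − C(44,3) = 17296 + 17296 − 13244 = 21348.
So draws with at least one of each: 22100 − 21348 = 752, probability 752/22100 = 188/5525.

188/5525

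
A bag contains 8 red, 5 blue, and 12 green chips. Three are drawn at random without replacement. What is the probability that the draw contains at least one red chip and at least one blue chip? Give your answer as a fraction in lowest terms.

There are C(25,3) = 2300 possible draws.
By inclusion-exclusion on the complements, draws missing all red or all blue: C(17,3) + C(20,3) − C(12,3) = 680 + 1140 − 220 = 1600.
So draws with at least one of each: 2300 − 1600 = 700, probability 700/2300 = 7/23.

7/23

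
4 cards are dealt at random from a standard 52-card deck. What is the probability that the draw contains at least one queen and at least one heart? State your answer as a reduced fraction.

52799/270725

There are C(52,4) = 270725 possible draws.
By inclusion-exclusion on the complements, draws missing all queens or all hearts: C(48,4) + C(39,4) − C(36,4) = 194580 + 82251 − 58905 = 217926.
So draws with at least one of each: 270725 − 217926 = 52799, probability 52799/270725.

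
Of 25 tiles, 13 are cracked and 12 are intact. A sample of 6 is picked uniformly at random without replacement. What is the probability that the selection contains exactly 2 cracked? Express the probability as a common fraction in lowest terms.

351/1610

There are C(25,6) = 177100 ways to choose 6 from 25.
Selections with exactly 2 cracked: choose 2 of the 13 cracked and 4 of the 12 intact, C(13,2)·C(12,4) = 78·495 = 38610.
Probability = 38610/177100 = 351/1610.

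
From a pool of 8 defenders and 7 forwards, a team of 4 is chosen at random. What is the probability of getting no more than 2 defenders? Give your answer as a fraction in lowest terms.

43/65

Total selections: C(15,4) = 1365.
Count the complement (more than 2 defenders): C(8,3)·C(7,1) + C(8,4)·C(7,0) = 392 + 70 = 462.
Probability = 1 − 462/1365 = 903/1365 = 43/65.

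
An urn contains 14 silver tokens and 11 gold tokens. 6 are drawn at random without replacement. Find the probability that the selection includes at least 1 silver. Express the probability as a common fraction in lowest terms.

1147/1150

There are C(25,6) = 177100 ways to choose the 6.
The complement is all 6 are gold: C(11,6) = 462.
Probability = 1 − 462/177100 = 176638/177100 = 1147/1150.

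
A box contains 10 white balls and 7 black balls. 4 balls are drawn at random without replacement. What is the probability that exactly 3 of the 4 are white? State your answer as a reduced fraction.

There are C(17,4) = 2380 ways to choose 4 from 17.
Selections with exactly 3 white: choose 3 of the 10 white and 1 of the 7 black, C(10,3)·C(7,1) = 120·7 = 840.
Probability = 840/2380 = 6/17.

6/17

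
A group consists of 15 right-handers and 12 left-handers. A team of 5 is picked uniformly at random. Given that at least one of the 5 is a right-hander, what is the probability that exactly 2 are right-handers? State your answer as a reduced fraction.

3850/13323

Work in counts. Selections with at least one right-hander: C(27,5) − C(12,5) = 80730 − 792 = 79938.
Of those, selections where exactly 2 are right-handers: C(15,2)·C(12,3) = 105·220 = 23100.
Conditional probability = 23100/79938 = 3850/13323.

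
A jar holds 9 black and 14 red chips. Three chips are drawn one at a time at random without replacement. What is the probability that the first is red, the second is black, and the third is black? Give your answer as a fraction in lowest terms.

24/253

Multiply the conditional probabilities at each draw: 14/23 · 9/22 · 8/21 = 1008/10626 = 24/253.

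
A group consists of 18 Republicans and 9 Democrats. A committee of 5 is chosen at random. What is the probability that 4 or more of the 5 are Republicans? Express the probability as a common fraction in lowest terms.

There are C(27,5) = 80730 ways to choose the 5.
Favorable selections (4 or more Republicans): C(18,4)·C(9,1) + C(18,5)·C(9,0) = 27540 + 8568 = 36108.
Probability = 36108/80730 = 2006/4485.

2006/4485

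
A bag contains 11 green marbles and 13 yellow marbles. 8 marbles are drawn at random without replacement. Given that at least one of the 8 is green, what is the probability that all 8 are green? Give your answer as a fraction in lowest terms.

Work in counts. Selections with at least one green: C(24,8) − C(13,8) = 735471 − 1287 = 734184.
Of those, selections where all 8 are green: C(11,8) = 165.
Conditional probability = 165/734184 = 5/22248.

5/22248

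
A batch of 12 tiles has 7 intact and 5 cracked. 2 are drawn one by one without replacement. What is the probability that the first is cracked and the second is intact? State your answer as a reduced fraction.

Multiply the conditional probabilities at each draw: 5/12 · 7/11 = 35/132.

35/132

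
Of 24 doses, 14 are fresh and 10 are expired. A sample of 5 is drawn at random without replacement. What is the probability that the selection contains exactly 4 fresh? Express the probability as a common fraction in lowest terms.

The sample space is all 5-subsets of the 24: C(24,5) = 42504.
Selections with exactly 4 fresh: choose 4 of the 14 fresh and 1 of the 10 expired, C(14,4)·C(10,1) = 1001·10 = 10010.
Probability = 10010/42504 = 65/276.

65/276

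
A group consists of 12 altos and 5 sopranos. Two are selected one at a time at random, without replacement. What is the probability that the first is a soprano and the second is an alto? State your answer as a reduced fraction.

Multiply the conditional probabilities at each draw: 5/17 · 12/16 = 60/272 = 15/68.

15/68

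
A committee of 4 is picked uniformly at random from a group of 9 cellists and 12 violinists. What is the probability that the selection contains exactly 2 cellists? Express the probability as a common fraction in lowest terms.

There are C(21,4) = 5985 ways to choose 4 from 21.
Selections with exactly 2 cellists: choose 2 of the 9 cellists and 2 of the 12 violinists, C(9,2)·C(12,2) = 36·66 = 2376.
Probability = 2376/5985 = 264/665.

264/665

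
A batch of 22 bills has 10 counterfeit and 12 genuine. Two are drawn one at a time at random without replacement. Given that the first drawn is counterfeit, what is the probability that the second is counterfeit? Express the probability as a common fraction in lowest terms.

After removing one counterfeit, 21 remain: 9 counterfeit and 12 genuine.
So the probability the next is counterfeit is 9/21 = 3/7.

3/7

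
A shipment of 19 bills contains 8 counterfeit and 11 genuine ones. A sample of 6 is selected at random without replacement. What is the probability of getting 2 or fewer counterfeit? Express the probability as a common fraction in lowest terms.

319/646

There are C(19,6) = 27132 ways to choose the 6.
Favorable selections (2 or fewer counterfeit): C(8,0)·C(11,6) + C(8,1)·C(11,5) + C(8,2)·C(11,4) = 462 + 3696 + 9240 = 13398.
Probability = 13398/27132 = 319/646.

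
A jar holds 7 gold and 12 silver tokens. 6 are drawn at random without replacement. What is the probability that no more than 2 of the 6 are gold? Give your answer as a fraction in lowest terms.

There are C(19,6) = 27132 ways to choose the 6.
Favorable selections (no more than 2 gold): C(7,0)·C(12,6) + C(7,1)·C(12,5) + C(7,2)·C(12,4) = 924 + 5544 + 10395 = 16863.
Probability = 16863/27132 = 803/1292.

803/1292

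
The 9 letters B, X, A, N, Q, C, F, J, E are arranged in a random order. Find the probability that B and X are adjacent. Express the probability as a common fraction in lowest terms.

2/9

There are 9! = 362880 arrangements.
Treat B and X as a block: 8! arrangements of the blocks × 2 orders within the block = 2·40320 = 80640.
Probability = 80640/362880 = 2/9.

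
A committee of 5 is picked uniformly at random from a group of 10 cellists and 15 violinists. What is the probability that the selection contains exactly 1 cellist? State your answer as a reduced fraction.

65/253

The sample space is all 5-subsets of the 25: C(25,5) = 53130.
Selections with exactly 1 cellist: choose 1 of the 10 cellists and 4 of the 15 violinists, C(10,1)·C(15,4) = 10·1365 = 13650.
Probability = 13650/53130 = 65/253.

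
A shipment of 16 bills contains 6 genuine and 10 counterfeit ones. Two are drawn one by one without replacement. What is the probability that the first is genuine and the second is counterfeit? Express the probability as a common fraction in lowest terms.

1/4

Multiply the conditional probabilities at each draw: 6/16 · 10/15 = 60/240 = 1/4.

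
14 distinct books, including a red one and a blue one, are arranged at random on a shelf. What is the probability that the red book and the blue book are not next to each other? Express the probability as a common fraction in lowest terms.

6/7

There are 14! = 87178291200 arrangements.
Arrangements with the red book and the blue book adjacent: 2·13! = 12454041600.
So not adjacent: 87178291200 − 12454041600 = 74724249600, probability 74724249600/87178291200 = 6/7.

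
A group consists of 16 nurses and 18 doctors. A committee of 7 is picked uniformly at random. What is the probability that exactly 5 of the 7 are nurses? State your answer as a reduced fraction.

2457/19778

There are C(34,7) = 5379616 ways to choose 7 from 34.
Selections with exactly 5 nurses: choose 5 of the 16 nurses and 2 of the 18 doctors, C(16,5)·C(18,2) = 4368·153 = 668304.
Probability = 668304/5379616 = 2457/19778.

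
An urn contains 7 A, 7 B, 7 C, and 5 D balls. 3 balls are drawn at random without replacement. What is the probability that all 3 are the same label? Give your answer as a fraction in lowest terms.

23/520

There are C(26,3) = 2600 ways to draw 3 balls.
All same label: C(7,3) + C(7,3) + C(7,3) + C(5,3) = 35 + 35 + 35 + 10 = 115.
Probability = 115/2600 = 23/520.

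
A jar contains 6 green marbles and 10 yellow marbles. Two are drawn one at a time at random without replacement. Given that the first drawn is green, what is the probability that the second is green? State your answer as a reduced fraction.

1/3

After removing one green, 15 remain: 5 green and 10 yellow.
So the probability the next is green is 5/15 = 1/3.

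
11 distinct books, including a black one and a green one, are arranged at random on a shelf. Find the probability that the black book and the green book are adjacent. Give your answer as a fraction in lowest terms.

2/11

There are 11! = 39916800 arrangements.
Treat the black book and the green book as a block: 10! arrangements of the blocks × 2 orders within the block = 2·3628800 = 7257600.
Probability = 7257600/39916800 = 2/11.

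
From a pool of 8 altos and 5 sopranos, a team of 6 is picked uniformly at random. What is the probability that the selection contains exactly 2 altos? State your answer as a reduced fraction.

The sample space is all 6-subsets of the 13: C(13,6) = 1716.
Selections with exactly 2 altos: choose 2 of the 8 altos and 4 of the 5 sopranos, C(8,2)·C(5,4) = 28·5 = 140.
Probability = 140/1716 = 35/429.

35/429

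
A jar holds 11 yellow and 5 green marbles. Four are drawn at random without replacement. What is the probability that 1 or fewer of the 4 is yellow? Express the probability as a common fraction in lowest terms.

23/364

Total selections: C(16,4) = 1820.
Favorable selections (1 or fewer yellow): C(11,0)·C(5,4) + C(11,1)·C(5,3) = 5 + 110 = 115.
Probability = 115/1820 = 23/364.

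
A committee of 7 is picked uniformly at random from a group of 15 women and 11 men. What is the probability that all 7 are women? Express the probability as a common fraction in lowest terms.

9/920

There are C(26,7) = 657800 possible selections.
Selections with all women: C(15,7) = 6435.
Probability = 6435/657800 = 9/920.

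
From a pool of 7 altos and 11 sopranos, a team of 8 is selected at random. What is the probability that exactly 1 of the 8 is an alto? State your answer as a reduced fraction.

There are C(18,8) = 43758 ways to choose 8 from 18.
Selections with exactly 1 alto: choose 1 of the 7 altos and 7 of the 11 sopranos, C(7,1)·C(11,7) = 7·330 = 2310.
Probability = 2310/43758 = 35/663.

35/663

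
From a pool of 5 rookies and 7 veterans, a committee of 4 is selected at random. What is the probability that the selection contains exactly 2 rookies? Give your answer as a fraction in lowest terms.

There are C(12,4) = 495 ways to choose 4 from 12.
Selections with exactly 2 rookies: choose 2 of the 5 rookies and 2 of the 7 veterans, C(5,2)·C(7,2) = 10·21 = 210.
Probability = 210/495 = 14/33.

14/33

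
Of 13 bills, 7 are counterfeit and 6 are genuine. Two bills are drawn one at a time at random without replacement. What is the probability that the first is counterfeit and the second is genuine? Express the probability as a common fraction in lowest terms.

Multiply the conditional probabilities at each draw: 7/13 · 6/12 = 42/156 = 7/26.

7/26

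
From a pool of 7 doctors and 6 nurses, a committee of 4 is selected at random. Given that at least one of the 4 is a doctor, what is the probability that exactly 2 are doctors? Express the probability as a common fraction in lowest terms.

9/20

Work in counts. Selections with at least one doctor: C(13,4) − C(6,4) = 715 − 15 = 700.
Of those, selections where exactly 2 are doctors: C(7,2)·C(6,2) = 21·15 = 315.
Conditional probability = 315/700 = 9/20.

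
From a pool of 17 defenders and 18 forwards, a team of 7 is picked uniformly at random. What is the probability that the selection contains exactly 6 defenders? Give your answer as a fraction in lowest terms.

Total number of selections: C(35,7) = 6724520.
Selections with exactly 6 defenders: choose 6 of the 17 defenders and 1 of the 18 forwards, C(17,6)·C(18,1) = 12376·18 = 222768.
Probability = 222768/6724520 = 1638/49445.

1638/49445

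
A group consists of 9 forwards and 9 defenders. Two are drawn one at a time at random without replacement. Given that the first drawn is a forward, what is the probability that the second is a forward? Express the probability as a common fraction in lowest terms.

After removing one forward, 17 remain: 8 forwards and 9 defenders.
So the probability the next is a forward is 8/17.

8/17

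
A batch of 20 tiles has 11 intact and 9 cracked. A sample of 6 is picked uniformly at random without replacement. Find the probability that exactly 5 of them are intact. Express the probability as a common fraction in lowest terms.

The sample space is all 6-subsets of the 20: C(20,6) = 38760.
Selections with exactly 5 intact: choose 5 of the 11 intact and 1 of the 9 cracked, C(11,5)·C(9,1) = 462·9 = 4158.
Probability = 4158/38760 = 693/6460.

693/6460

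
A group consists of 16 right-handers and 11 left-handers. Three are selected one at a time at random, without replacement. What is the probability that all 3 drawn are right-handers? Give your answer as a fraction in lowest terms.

Multiply the conditional probabilities at each draw: 16/27 · 15/26 · 14/25 = 3360/17550 = 112/585.

112/585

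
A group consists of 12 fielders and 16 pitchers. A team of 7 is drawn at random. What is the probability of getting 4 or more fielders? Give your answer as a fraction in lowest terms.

There are C(28,7) = 1184040 ways to choose the 7.
Favorable selections (4 or more fielders): C(12,4)·C(16,3) + C(12,5)·C(16,2) + C(12,6)·C(16,1) + C(12,7)·C(16,0) = 277200 + 95040 + 14784 + 792 = 387816.
Probability = 387816/1184040 = 113/345.

113/345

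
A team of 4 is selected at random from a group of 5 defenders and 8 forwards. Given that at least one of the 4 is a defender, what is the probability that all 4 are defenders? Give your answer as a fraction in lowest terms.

Work in counts. Selections with at least one defender: C(13,4) − C(8,4) = 715 − 70 = 645.
Of those, selections where all 4 are defenders: C(5,4) = 5.
Conditional probability = 5/645 = 1/129.

1/129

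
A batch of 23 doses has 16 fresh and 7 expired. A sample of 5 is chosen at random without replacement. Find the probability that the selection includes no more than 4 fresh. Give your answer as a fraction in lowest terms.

4183/4807

Total selections: C(23,5) = 33649.
The complement is exactly 5 fresh: C(16,5)·C(7,0) = 4368.
Probability = 1 − 4368/33649 = 29281/33649 = 4183/4807.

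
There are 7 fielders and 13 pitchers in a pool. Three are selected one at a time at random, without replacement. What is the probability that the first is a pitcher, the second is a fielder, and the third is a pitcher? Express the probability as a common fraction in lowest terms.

Multiply the conditional probabilities at each draw: 13/20 · 7/19 · 12/18 = 1092/6840 = 91/570.

91/570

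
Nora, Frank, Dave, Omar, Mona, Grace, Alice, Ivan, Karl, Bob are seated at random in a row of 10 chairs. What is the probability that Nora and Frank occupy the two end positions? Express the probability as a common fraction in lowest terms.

1/45

There are 10! = 3628800 arrangements.
Place Nora and Frank at the ends in 2 ways, arrange the remaining 8 in 8! = 40320 ways: 2·40320 = 80640.
Probability = 80640/3628800 = 1/45.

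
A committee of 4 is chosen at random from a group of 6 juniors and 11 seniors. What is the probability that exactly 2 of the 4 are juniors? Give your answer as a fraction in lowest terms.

Total number of selections: C(17,4) = 2380.
Selections with exactly 2 juniors: choose 2 of the 6 juniors and 2 of the 11 seniors, C(6,2)·C(11,2) = 15·55 = 825.
Probability = 825/2380 = 165/476.

165/476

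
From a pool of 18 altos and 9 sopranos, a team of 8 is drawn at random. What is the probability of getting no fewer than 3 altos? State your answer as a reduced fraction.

There are C(27,8) = 2220075 ways to choose the 8.
Count the complement (fewer than 3 altos): C(18,0)·C(9,8) + C(18,1)·C(9,7) + C(18,2)·C(9,6) = 9 + 648 + 12852 = 13509.
Probability = 1 − 13509/2220075 = 2206566/2220075 = 245174/246675.

245174/246675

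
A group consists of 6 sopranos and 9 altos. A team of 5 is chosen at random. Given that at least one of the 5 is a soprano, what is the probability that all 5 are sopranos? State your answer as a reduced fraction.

2/959

Work in counts. Selections with at least one soprano: C(15,5) − C(9,5) = 3003 − 126 = 2877.
Of those, selections where all 5 are sopranos: C(6,5) = 6.
Conditional probability = 6/2877 = 2/959.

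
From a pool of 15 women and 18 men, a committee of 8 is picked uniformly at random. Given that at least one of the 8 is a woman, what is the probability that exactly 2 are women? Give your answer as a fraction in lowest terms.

8330/59147

Work in counts. Selections with at least one woman: C(33,8) − C(18,8) = 13884156 − 43758 = 13840398.
Of those, selections where exactly 2 are women: C(15,2)·C(18,6) = 105·18564 = 1949220.
Conditional probability = 1949220/13840398 = 8330/59147.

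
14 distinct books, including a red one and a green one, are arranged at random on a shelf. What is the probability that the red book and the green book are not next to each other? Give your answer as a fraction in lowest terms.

6/7

There are 14! = 87178291200 arrangements.
Arrangements with the red book and the green book adjacent: 2·13! = 12454041600.
So not adjacent: 87178291200 − 12454041600 = 74724249600, probability 74724249600/87178291200 = 6/7.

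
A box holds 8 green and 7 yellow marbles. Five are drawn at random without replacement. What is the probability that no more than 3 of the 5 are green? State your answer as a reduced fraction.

Total selections: C(15,5) = 3003.
Count the complement (more than 3 green): C(8,4)·C(7,1) + C(8,5)·C(7,0) = 490 + 56 = 546.
Probability = 1 − 546/3003 = 2457/3003 = 9/11.

9/11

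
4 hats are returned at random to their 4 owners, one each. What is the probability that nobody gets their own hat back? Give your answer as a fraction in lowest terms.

There are 4! = 24 assignments.
By inclusion-exclusion, assignments with no fixed points: C(4,0)·4! − C(4,1)·3! + C(4,2)·2! − C(4,3)·1! + C(4,4)·0! = 9.
Probability = 9/24 = 3/8.

3/8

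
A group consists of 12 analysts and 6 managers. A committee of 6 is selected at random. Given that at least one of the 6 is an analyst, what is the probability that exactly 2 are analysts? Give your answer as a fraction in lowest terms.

Work in counts. Selections with at least one analyst: C(18,6) − C(6,6) = 18564 − 1 = 18563.
Of those, selections where exactly 2 are analysts: C(12,2)·C(6,4) = 66·15 = 990.
Conditional probability = 990/18563.

990/18563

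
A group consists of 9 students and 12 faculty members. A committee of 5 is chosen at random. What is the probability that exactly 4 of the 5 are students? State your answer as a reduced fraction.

24/323

The sample space is all 5-subsets of the 21: C(21,5) = 20349.
Selections with exactly 4 students: choose 4 of the 9 students and 1 of the 12 faculty members, C(9,4)·C(12,1) = 126·12 = 1512.
Probability = 1512/20349 = 24/323.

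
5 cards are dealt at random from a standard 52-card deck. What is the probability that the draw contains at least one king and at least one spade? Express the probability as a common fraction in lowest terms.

229297/866320

There are C(52,5) = 2598960 possible draws.
By inclusion-exclusion on the complements, draws missing all kings or all spades: C(48,5) + C(39,5) − C(36,5) = 1712304 + 575757 − 376992 = 1911069.
So draws with at least one of each: 2598960 − 1911069 = 687891, probability 687891/2598960 = 229297/866320.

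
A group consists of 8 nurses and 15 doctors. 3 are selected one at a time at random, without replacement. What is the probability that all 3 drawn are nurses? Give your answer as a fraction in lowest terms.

Multiply the conditional probabilities at each draw: 8/23 · 7/22 · 6/21 = 336/10626 = 8/253.

8/253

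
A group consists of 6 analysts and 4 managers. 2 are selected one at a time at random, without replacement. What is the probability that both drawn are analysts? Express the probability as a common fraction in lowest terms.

1/3

Multiply the conditional probabilities at each draw: 6/10 · 5/9 = 30/90 = 1/3.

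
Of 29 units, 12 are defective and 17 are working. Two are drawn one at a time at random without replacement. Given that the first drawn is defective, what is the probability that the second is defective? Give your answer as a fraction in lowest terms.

11/28

After removing one defective, 28 remain: 11 defective and 17 working.
So the probability the next is defective is 11/28.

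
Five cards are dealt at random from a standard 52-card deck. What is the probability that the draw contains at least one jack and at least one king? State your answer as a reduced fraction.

6509/64974

There are C(52,5) = 2598960 possible draws.
By inclusion-exclusion on the complements, draws missing all jacks or all kings: C(48,5) + C(48,5) − C(44,5) = 1712304 + 1712304 − 1086008 = 2338600.
So draws with at least one of each: 2598960 − 2338600 = 260360, probability 260360/2598960 = 6509/64974.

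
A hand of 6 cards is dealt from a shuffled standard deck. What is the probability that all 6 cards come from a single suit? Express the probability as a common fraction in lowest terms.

There are C(52,6) = 20358520 possible 6-card hands.
Hands of one suit: 4 suits × C(13,6) = 4·1716 = 6864.
Probability = 6864/20358520 = 66/195755.

66/195755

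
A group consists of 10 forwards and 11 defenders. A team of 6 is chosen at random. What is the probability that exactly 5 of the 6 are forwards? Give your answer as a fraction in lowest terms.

33/646

The sample space is all 6-subsets of the 21: C(21,6) = 54264.
Selections with exactly 5 forwards: choose 5 of the 10 forwards and 1 of the 11 defenders, C(10,5)·C(11,1) = 252·11 = 2772.
Probability = 2772/54264 = 33/646.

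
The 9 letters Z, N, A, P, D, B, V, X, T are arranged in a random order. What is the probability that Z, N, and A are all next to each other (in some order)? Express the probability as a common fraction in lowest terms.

1/12

There are 9! = 362880 arrangements.
Treat the three as one block: 7! placements × 3! orders within the block = 5040·6 = 30240.
Probability = 30240/362880 = 1/12.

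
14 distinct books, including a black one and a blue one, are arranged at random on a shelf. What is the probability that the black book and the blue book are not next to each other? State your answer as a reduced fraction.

There are 14! = 87178291200 arrangements.
Arrangements with the black book and the blue book adjacent: 2·13! = 12454041600.
So not adjacent: 87178291200 − 12454041600 = 74724249600, probability 74724249600/87178291200 = 6/7.

6/7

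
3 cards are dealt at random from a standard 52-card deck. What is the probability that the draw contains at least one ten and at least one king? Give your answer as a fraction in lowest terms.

There are C(52,3) = 22100 possible draws.
By inclusion-exclusion on the complements, draws missing all tens or all kings: C(48,3) + C(48,3) − C(44,3) = 17296 + 17296 − 13244 = 21348.
So draws with at least one of each: 22100 − 21348 = 752, probability 752/22100 = 188/5525.

188/5525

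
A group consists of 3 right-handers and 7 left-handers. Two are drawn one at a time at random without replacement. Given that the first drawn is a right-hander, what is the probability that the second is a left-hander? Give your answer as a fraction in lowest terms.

After removing one right-hander, 9 remain: 2 right-handers and 7 left-handers.
So the probability the next is a left-hander is 7/9.

7/9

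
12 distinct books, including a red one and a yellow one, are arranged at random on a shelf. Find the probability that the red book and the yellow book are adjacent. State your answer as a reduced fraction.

There are 12! = 479001600 arrangements.
Treat the red book and the yellow book as a block: 11! arrangements of the blocks × 2 orders within the block = 2·39916800 = 79833600.
Probability = 79833600/479001600 = 1/6.

1/6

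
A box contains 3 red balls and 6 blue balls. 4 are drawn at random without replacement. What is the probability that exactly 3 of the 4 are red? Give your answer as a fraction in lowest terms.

There are C(9,4) = 126 ways to choose 4 from 9.
Selections with exactly 3 red: choose 3 of the 3 red and 1 of the 6 blue, C(3,3)·C(6,1) = 1·6 = 6.
Probability = 6/126 = 1/21.

1/21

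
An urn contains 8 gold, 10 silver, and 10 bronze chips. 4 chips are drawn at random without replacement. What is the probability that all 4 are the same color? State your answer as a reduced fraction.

There are C(28,4) = 20475 ways to draw 4 chips.
All same color: C(8,4) + C(10,4) + C(10,4) = 70 + 210 + 210 = 490.
Probability = 490/20475 = 14/585.

14/585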